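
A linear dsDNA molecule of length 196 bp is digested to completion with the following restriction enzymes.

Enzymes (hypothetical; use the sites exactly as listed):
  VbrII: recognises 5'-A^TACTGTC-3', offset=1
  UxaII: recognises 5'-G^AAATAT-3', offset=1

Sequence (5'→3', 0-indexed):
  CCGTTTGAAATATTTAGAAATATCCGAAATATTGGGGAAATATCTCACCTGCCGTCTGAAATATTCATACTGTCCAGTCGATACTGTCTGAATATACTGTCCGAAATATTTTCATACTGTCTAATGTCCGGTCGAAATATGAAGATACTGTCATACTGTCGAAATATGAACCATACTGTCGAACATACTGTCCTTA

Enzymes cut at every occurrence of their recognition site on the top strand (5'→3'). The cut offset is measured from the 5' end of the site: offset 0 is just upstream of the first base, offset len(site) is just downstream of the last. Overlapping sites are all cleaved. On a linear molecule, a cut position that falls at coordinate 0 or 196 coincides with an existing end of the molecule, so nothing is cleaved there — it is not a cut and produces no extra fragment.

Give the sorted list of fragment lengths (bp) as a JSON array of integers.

Scan for sites:
  VbrII ATACTGTC/1: at [66, 80, 93, 113, 144, 152, 172, 184] ⇒ [67, 81, 94, 114, 145, 153, 173, 185]
  UxaII GAAATAT/1: at [6, 16, 25, 36, 57, 102, 133, 160] ⇒ [7, 17, 26, 37, 58, 103, 134, 161]

Pooled cuts: [7, 17, 26, 37, 58, 67, 81, 94, 103, 114, 134, 145, 153, 161, 173, 185]

Fragments:
  [0,7): 7 bp
  [7,17): 10 bp
  [17,26): 9 bp
  [26,37): 11 bp
  [37,58): 21 bp
  [58,67): 9 bp
  [67,81): 14 bp
  [81,94): 13 bp
  [94,103): 9 bp
  [103,114): 11 bp
  [114,134): 20 bp
  [134,145): 11 bp
  [145,153): 8 bp
  [153,161): 8 bp
  [161,173): 12 bp
  [173,185): 12 bp
  [185,196): 11 bp

[7,8,8,9,9,9,10,11,11,11,11,12,12,13,14,20,21]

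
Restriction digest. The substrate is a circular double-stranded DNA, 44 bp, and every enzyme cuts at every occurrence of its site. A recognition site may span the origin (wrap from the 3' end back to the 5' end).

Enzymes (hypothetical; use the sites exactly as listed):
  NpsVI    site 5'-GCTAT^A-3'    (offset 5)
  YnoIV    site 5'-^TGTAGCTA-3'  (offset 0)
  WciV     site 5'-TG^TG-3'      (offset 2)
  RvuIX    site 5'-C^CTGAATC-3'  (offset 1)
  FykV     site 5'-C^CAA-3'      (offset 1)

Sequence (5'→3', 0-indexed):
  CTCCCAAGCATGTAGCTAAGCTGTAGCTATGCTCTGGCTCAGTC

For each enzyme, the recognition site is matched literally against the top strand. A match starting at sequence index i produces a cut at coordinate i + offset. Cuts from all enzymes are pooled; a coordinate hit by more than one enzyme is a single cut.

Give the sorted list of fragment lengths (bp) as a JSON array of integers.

Per-enzyme occurrences:
  NpsVI (GCTATA, off=5): no sites
  YnoIV TGTAGCTA/0: at [10, 21] ⇒ [10, 21]
  WciV (TGTG, off=2): no sites
  RvuIX (CCTGAATC, off=1): no sites
  FykV CCAA/1: at [3] ⇒ [4]

All cut coordinates (distinct, sorted): [4, 10, 21]

Fragments:
  4→10: 6 bp
  10→21: 11 bp
  21→4 (wrap): 44-21+4 = 27 bp

[6,11,27]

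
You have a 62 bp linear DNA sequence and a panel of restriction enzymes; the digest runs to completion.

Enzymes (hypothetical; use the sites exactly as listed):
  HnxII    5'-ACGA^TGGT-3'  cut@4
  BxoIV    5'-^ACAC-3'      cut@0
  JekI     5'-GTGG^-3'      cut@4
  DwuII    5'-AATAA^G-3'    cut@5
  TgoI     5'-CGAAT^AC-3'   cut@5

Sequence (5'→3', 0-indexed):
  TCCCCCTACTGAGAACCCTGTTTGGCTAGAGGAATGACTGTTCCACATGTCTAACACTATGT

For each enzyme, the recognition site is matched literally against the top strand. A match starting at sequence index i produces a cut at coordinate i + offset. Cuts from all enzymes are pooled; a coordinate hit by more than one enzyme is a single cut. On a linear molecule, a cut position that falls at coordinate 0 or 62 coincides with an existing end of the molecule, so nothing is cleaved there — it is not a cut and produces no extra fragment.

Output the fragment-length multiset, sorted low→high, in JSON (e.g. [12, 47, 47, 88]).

Site scan:
  HnxII (ACGATGGT, off=4): no sites
  BxoIV (ACAC, off=0): starts [53] → cuts [53]
  JekI (GTGG, off=4): no sites
  DwuII (AATAAG, off=5): no sites
  TgoI (CGAATAC, off=5): no sites

Pooled cuts: [53]

Fragment lengths:
  [0,53): 53 bp
  [53,62): 9 bp

[9,53]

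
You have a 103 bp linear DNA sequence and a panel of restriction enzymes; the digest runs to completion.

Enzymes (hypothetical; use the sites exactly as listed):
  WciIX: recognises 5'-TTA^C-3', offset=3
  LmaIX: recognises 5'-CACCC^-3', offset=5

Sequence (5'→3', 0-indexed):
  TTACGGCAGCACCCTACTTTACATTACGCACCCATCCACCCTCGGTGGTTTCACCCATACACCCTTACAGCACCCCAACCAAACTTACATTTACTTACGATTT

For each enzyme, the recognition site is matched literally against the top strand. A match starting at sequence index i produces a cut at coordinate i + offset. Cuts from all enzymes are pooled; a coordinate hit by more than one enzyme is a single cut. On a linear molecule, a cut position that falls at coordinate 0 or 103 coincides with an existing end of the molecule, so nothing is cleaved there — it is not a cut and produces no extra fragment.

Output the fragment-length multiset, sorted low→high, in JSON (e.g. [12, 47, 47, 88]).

[3,3,4,5,6,6,7,7,8,8,8,11,12,15]

Per-enzyme occurrences:
  WciIX TTAC/3: at [0, 18, 23, 64, 84, 90, 94] ⇒ [3, 21, 26, 67, 87, 93, 97]
  LmaIX CACCC/5: at [9, 28, 36, 51, 59, 70] ⇒ [14, 33, 41, 56, 64, 75]

Pooled cuts: [3, 14, 21, 26, 33, 41, 56, 64, 67, 75, 87, 93, 97]

Fragments:
  [0,3): 3 bp
  [3,14): 11 bp
  [14,21): 7 bp
  [21,26): 5 bp
  [26,33): 7 bp
  [33,41): 8 bp
  [41,56): 15 bp
  [56,64): 8 bp
  [64,67): 3 bp
  [67,75): 8 bp
  [75,87): 12 bp
  [87,93): 6 bp
  [93,97): 4 bp
  [97,103): 6 bp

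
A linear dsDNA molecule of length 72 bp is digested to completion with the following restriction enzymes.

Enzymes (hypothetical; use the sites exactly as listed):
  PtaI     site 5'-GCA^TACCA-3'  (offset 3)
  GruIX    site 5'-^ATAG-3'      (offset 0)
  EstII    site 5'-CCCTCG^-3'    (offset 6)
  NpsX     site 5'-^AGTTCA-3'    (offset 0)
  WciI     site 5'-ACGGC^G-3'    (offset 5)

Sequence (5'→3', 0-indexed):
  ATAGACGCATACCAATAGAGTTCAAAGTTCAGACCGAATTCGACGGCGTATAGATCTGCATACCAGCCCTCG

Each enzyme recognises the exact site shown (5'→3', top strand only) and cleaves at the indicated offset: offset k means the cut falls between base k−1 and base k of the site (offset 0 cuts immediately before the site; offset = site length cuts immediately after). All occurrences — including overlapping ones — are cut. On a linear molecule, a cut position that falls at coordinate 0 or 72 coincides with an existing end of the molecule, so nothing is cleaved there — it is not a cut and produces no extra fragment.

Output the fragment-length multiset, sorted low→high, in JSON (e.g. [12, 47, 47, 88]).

Site scan:
  PtaI (GCATACCA, off=3): starts [6, 57] → cuts [9, 60]
  GruIX (ATAG, off=0): starts [0, 14, 49] → cuts [14, 49] (position 0 is a terminus of the linear molecule — no cut)
  EstII (CCCTCG, off=6): starts [66] → cuts [] (position 72 is a terminus of the linear molecule — no cut)
  NpsX (AGTTCA, off=0): starts [18, 25] → cuts [18, 25]
  WciI (ACGGCG, off=5): starts [42] → cuts [47]

Pooled cuts: [9, 14, 18, 25, 47, 49, 60]

Fragment lengths:
  [0,9): 9 bp
  [9,14): 5 bp
  [14,18): 4 bp
  [18,25): 7 bp
  [25,47): 22 bp
  [47,49): 2 bp
  [49,60): 11 bp
  [60,72): 12 bp

[2,4,5,7,9,11,12,22]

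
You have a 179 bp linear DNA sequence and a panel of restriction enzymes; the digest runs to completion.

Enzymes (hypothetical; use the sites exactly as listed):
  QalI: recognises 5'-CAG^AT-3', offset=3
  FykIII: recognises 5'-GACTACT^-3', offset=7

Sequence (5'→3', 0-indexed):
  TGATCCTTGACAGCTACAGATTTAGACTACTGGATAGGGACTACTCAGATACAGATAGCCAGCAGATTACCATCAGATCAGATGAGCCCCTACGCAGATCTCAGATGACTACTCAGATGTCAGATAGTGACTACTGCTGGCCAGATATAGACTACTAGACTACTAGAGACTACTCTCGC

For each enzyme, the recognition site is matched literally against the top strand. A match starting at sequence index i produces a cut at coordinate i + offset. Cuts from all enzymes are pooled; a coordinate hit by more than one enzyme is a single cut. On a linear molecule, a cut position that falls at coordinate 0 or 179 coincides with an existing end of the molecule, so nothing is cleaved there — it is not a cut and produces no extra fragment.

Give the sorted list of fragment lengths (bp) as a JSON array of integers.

Per-enzyme occurrences:
  QalI (CAGAT, off=3): starts [16, 45, 51, 62, 73, 78, 94, 101, 113, 120, 141] → cuts [19, 48, 54, 65, 76, 81, 97, 104, 116, 123, 144]
  FykIII (GACTACT, off=7): starts [24, 38, 106, 128, 149, 157, 167] → cuts [31, 45, 113, 135, 156, 164, 174]

All cut coordinates (distinct, sorted): [19, 31, 45, 48, 54, 65, 76, 81, 97, 104, 113, 116, 123, 135, 144, 156, 164, 174]

Fragment lengths:
  [0,19): 19 bp
  [19,31): 12 bp
  [31,45): 14 bp
  [45,48): 3 bp
  [48,54): 6 bp
  [54,65): 11 bp
  [65,76): 11 bp
  [76,81): 5 bp
  [81,97): 16 bp
  [97,104): 7 bp
  [104,113): 9 bp
  [113,116): 3 bp
  [116,123): 7 bp
  [123,135): 12 bp
  [135,144): 9 bp
  [144,156): 12 bp
  [156,164): 8 bp
  [164,174): 10 bp
  [174,179): 5 bp

[3,3,5,5,6,7,7,8,9,9,10,11,11,12,12,12,14,16,19]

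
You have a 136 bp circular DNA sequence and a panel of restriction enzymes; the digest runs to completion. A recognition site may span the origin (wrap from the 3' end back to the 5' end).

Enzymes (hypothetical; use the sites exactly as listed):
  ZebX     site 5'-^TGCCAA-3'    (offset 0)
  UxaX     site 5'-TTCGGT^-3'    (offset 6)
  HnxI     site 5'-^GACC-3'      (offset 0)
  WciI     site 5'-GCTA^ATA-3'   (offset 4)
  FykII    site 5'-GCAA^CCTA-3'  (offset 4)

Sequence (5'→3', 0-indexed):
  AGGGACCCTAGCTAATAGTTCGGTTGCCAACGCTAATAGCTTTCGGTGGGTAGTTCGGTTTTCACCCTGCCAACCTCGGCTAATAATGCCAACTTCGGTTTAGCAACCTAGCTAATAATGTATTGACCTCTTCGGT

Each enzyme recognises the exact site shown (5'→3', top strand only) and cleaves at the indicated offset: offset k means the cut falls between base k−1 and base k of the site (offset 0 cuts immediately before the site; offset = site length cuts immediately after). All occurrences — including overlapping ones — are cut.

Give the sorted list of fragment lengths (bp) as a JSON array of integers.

[3,4,7,8,8,10,10,11,11,12,12,12,13,15]

Site scan:
  ZebX (TGCCAA, off=0): starts [24, 67, 86] → cuts [24, 67, 86]
  UxaX (TTCGGT, off=6): starts [18, 41, 53, 93, 130] → cuts [0, 24, 47, 59, 99]
  HnxI (GACC, off=0): starts [3, 124] → cuts [3, 124]
  WciI (GCTAATA, off=4): starts [10, 31, 78, 110] → cuts [14, 35, 82, 114]
  FykII (GCAACCTA, off=4): starts [102] → cuts [106]

Pooled cuts: [0, 3, 14, 24, 35, 47, 59, 67, 82, 86, 99, 106, 114, 124]

Fragments:
  0→3: 3 bp
  3→14: 11 bp
  14→24: 10 bp
  24→35: 11 bp
  35→47: 12 bp
  47→59: 12 bp
  59→67: 8 bp
  67→82: 15 bp
  82→86: 4 bp
  86→99: 13 bp
  99→106: 7 bp
  106→114: 8 bp
  114→124: 10 bp
  124→0 (wrap): 136-124+0 = 12 bp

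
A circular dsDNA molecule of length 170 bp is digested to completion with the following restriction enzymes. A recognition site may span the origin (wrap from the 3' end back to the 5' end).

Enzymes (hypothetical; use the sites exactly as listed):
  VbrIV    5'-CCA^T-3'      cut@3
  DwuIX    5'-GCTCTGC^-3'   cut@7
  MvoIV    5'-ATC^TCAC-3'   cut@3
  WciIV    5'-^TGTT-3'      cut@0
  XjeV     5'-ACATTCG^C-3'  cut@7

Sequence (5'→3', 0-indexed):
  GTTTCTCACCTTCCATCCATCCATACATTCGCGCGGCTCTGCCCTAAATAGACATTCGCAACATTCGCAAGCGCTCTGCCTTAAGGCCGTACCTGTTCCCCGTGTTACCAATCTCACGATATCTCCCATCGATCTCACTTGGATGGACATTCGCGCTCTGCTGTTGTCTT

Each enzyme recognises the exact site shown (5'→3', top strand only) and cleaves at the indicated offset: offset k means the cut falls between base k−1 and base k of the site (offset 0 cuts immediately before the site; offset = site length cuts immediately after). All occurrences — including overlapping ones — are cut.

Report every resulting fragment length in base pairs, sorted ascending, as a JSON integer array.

[4,4,6,8,8,8,9,9,11,11,12,14,15,16,16,19]

Per-enzyme occurrences:
  VbrIV CCAT/3: at [12, 16, 20, 125] ⇒ [15, 19, 23, 128]
  DwuIX GCTCTGC/7: at [35, 72, 154] ⇒ [42, 79, 161]
  MvoIV ATCTCAC/3: at [110, 131] ⇒ [113, 134]
  WciIV TGTT/0: at [93, 102, 161, 169] ⇒ [93, 102, 161, 169]
  XjeV ACATTCGC/7: at [24, 51, 60, 146] ⇒ [31, 58, 67, 153]

All cut coordinates (distinct, sorted): [15, 19, 23, 31, 42, 58, 67, 79, 93, 102, 113, 128, 134, 153, 161, 169]

Fragments:
  15→19: 4 bp
  19→23: 4 bp
  23→31: 8 bp
  31→42: 11 bp
  42→58: 16 bp
  58→67: 9 bp
  67→79: 12 bp
  79→93: 14 bp
  93→102: 9 bp
  102→113: 11 bp
  113→128: 15 bp
  128→134: 6 bp
  134→153: 19 bp
  153→161: 8 bp
  161→169: 8 bp
  169→15 (wrap): 170-169+15 = 16 bp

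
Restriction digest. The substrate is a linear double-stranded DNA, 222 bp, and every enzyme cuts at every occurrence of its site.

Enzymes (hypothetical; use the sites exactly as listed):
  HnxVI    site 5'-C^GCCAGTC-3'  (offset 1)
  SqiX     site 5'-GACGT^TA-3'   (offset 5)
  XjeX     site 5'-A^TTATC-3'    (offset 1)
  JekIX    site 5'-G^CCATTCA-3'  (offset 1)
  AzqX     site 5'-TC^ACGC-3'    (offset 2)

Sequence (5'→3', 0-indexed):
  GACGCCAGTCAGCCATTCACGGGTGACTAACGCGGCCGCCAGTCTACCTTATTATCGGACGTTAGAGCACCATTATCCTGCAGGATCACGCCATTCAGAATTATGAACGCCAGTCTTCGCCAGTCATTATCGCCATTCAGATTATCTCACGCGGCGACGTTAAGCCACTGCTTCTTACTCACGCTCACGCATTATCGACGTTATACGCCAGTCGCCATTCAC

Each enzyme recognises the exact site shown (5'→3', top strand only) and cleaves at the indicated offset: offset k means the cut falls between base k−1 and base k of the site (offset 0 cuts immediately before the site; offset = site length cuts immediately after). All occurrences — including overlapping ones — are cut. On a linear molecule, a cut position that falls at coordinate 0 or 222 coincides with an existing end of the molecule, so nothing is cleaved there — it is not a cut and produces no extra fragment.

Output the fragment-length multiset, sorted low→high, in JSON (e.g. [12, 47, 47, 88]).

Site scan:
  HnxVI (CGCCAGTC, off=1): starts [2, 36, 107, 117, 205] → cuts [3, 37, 108, 118, 206]
  SqiX (GACGTTA, off=5): starts [57, 155, 196] → cuts [62, 160, 201]
  XjeX (ATTATC, off=1): starts [50, 71, 125, 140, 190] → cuts [51, 72, 126, 141, 191]
  JekIX (GCCATTCA, off=1): starts [11, 89, 131, 213] → cuts [12, 90, 132, 214]
  AzqX (TCACGC, off=2): starts [85, 146, 178, 184] → cuts [87, 148, 180, 186]

Pooled cuts: [3, 12, 37, 51, 62, 72, 87, 90, 108, 118, 126, 132, 141, 148, 160, 180, 186, 191, 201, 206, 214]

Fragments:
  [0,3): 3 bp
  [3,12): 9 bp
  [12,37): 25 bp
  [37,51): 14 bp
  [51,62): 11 bp
  [62,72): 10 bp
  [72,87): 15 bp
  [87,90): 3 bp
  [90,108): 18 bp
  [108,118): 10 bp
  [118,126): 8 bp
  [126,132): 6 bp
  [132,141): 9 bp
  [141,148): 7 bp
  [148,160): 12 bp
  [160,180): 20 bp
  [180,186): 6 bp
  [186,191): 5 bp
  [191,201): 10 bp
  [201,206): 5 bp
  [206,214): 8 bp
  [214,222): 8 bp

[3,3,5,5,6,6,7,8,8,8,9,9,10,10,10,11,12,14,15,18,20,25]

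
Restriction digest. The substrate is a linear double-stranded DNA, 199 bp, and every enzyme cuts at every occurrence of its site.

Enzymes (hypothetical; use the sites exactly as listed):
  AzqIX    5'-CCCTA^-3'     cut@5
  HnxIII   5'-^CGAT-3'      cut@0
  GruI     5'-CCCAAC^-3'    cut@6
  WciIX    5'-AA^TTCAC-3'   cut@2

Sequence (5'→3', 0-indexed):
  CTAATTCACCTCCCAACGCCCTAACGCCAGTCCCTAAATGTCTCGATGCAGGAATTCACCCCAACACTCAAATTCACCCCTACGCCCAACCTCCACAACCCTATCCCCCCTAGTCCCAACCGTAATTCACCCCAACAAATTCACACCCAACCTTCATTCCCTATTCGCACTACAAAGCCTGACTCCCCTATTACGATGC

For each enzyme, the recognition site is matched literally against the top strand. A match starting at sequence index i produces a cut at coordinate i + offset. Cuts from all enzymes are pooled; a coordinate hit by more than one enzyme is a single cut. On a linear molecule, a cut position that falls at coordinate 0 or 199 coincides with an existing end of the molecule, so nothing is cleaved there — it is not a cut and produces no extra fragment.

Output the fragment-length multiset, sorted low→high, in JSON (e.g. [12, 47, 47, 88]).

[3,3,4,5,6,6,7,7,8,8,9,10,11,11,11,12,12,13,13,13,27]

Site scan:
  AzqIX (CCCTA, off=5): starts [18, 31, 77, 98, 107, 158, 185] → cuts [23, 36, 82, 103, 112, 163, 190]
  HnxIII (CGAT, off=0): starts [43, 193] → cuts [43, 193]
  GruI (CCCAAC, off=6): starts [11, 59, 84, 114, 130, 145] → cuts [17, 65, 90, 120, 136, 151]
  WciIX (AATTCAC, off=2): starts [2, 52, 70, 123, 137] → cuts [4, 54, 72, 125, 139]

Pooled cuts: [4, 17, 23, 36, 43, 54, 65, 72, 82, 90, 103, 112, 120, 125, 136, 139, 151, 163, 190, 193]

Fragment lengths:
  [0,4): 4 bp
  [4,17): 13 bp
  [17,23): 6 bp
  [23,36): 13 bp
  [36,43): 7 bp
  [43,54): 11 bp
  [54,65): 11 bp
  [65,72): 7 bp
  [72,82): 10 bp
  [82,90): 8 bp
  [90,103): 13 bp
  [103,112): 9 bp
  [112,120): 8 bp
  [120,125): 5 bp
  [125,136): 11 bp
  [136,139): 3 bp
  [139,151): 12 bp
  [151,163): 12 bp
  [163,190): 27 bp
  [190,193): 3 bp
  [193,199): 6 bp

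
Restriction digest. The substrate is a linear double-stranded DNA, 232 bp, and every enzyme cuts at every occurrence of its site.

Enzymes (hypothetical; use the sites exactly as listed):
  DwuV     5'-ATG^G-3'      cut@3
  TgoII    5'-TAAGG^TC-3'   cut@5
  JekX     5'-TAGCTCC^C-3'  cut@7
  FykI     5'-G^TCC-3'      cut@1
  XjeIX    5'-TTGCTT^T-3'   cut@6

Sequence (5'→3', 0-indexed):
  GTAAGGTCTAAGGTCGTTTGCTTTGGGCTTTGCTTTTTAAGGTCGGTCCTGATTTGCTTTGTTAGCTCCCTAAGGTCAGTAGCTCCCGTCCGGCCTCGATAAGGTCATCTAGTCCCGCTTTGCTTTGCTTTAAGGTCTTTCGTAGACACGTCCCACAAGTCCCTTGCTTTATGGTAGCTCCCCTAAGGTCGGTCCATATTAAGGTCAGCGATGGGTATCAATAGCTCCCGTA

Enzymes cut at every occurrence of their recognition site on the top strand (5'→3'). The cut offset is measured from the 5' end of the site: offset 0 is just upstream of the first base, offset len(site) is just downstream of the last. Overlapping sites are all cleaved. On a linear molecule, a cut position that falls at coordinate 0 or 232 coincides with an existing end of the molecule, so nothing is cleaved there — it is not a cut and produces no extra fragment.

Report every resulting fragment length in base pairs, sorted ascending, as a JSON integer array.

Per-enzyme occurrences:
  DwuV (ATGG, off=3): starts [170, 210] → cuts [173, 213]
  TgoII (TAAGGTC, off=5): starts [1, 8, 37, 70, 99, 130, 183, 199] → cuts [6, 13, 42, 75, 104, 135, 188, 204]
  JekX (TAGCTCCC, off=7): starts [62, 79, 174, 221] → cuts [69, 86, 181, 228]
  FykI (GTCC, off=1): starts [45, 87, 111, 149, 158, 191] → cuts [46, 88, 112, 150, 159, 192]
  XjeIX (TTGCTTT, off=6): starts [17, 29, 53, 119, 124, 163] → cuts [23, 35, 59, 125, 130, 169]

Pooled cuts: [6, 13, 23, 35, 42, 46, 59, 69, 75, 86, 88, 104, 112, 125, 130, 135, 150, 159, 169, 173, 181, 188, 192, 204, 213, 228]

Fragment lengths:
  [0,6): 6 bp
  [6,13): 7 bp
  [13,23): 10 bp
  [23,35): 12 bp
  [35,42): 7 bp
  [42,46): 4 bp
  [46,59): 13 bp
  [59,69): 10 bp
  [69,75): 6 bp
  [75,86): 11 bp
  [86,88): 2 bp
  [88,104): 16 bp
  [104,112): 8 bp
  [112,125): 13 bp
  [125,130): 5 bp
  [130,135): 5 bp
  [135,150): 15 bp
  [150,159): 9 bp
  [159,169): 10 bp
  [169,173): 4 bp
  [173,181): 8 bp
  [181,188): 7 bp
  [188,192): 4 bp
  [192,204): 12 bp
  [204,213): 9 bp
  [213,228): 15 bp
  [228,232): 4 bp

[2,4,4,4,4,5,5,6,6,7,7,7,8,8,9,9,10,10,10,11,12,12,13,13,15,15,16]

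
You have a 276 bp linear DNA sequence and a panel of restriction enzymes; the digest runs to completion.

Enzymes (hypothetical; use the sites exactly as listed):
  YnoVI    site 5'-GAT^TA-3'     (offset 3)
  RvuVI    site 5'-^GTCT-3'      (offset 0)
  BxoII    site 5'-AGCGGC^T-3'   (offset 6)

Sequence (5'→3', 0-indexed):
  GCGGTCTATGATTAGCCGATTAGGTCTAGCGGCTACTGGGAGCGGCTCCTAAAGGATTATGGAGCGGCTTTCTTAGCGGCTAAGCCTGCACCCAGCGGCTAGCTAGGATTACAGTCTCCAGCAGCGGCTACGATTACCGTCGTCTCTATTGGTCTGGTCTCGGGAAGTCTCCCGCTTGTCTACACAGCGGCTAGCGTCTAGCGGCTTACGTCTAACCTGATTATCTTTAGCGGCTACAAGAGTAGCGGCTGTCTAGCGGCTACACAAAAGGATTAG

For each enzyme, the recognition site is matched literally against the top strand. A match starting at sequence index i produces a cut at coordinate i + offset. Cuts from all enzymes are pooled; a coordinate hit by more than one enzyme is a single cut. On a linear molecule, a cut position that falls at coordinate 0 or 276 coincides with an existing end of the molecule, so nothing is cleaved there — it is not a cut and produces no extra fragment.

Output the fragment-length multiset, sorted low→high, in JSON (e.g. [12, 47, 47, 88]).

Scan for sites:
  YnoVI (GATTA, off=3): starts [9, 17, 54, 106, 131, 218, 270] → cuts [12, 20, 57, 109, 134, 221, 273]
  RvuVI (GTCT, off=0): starts [3, 23, 113, 141, 151, 156, 166, 177, 195, 209, 250] → cuts [3, 23, 113, 141, 151, 156, 166, 177, 195, 209, 250]
  BxoII (AGCGGCT, off=6): starts [27, 40, 62, 74, 93, 122, 185, 199, 228, 243, 254] → cuts [33, 46, 68, 80, 99, 128, 191, 205, 234, 249, 260]

Pooled cuts: [3, 12, 20, 23, 33, 46, 57, 68, 80, 99, 109, 113, 128, 134, 141, 151, 156, 166, 177, 191, 195, 205, 209, 221, 234, 249, 250, 260, 273]

Fragment lengths:
  [0,3): 3 bp
  [3,12): 9 bp
  [12,20): 8 bp
  [20,23): 3 bp
  [23,33): 10 bp
  [33,46): 13 bp
  [46,57): 11 bp
  [57,68): 11 bp
  [68,80): 12 bp
  [80,99): 19 bp
  [99,109): 10 bp
  [109,113): 4 bp
  [113,128): 15 bp
  [128,134): 6 bp
  [134,141): 7 bp
  [141,151): 10 bp
  [151,156): 5 bp
  [156,166): 10 bp
  [166,177): 11 bp
  [177,191): 14 bp
  [191,195): 4 bp
  [195,205): 10 bp
  [205,209): 4 bp
  [209,221): 12 bp
  [221,234): 13 bp
  [234,249): 15 bp
  [249,250): 1 bp
  [250,260): 10 bp
  [260,273): 13 bp
  [273,276): 3 bp

[1,3,3,3,4,4,4,5,6,7,8,9,10,10,10,10,10,10,11,11,11,12,12,13,13,13,14,15,15,19]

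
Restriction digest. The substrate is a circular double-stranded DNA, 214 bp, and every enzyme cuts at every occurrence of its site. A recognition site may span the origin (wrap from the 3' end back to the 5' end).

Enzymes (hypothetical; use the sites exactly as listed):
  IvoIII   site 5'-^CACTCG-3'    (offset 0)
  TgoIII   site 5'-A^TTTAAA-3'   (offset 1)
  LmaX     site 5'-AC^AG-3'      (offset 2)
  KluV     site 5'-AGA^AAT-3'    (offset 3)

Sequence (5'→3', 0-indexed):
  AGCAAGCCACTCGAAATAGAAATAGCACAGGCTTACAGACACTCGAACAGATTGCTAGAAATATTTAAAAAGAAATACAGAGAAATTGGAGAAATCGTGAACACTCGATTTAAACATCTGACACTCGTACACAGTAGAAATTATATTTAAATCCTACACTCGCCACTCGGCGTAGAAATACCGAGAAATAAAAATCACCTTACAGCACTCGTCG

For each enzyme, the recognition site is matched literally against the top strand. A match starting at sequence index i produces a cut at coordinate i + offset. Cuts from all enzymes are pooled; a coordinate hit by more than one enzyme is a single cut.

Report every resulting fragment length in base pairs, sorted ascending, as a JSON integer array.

[2,3,4,5,5,6,7,7,7,8,8,9,9,9,10,10,11,11,11,13,13,13,16,17]

Per-enzyme occurrences:
  IvoIII (CACTCG, off=0): starts [7, 39, 101, 121, 156, 163, 205] → cuts [7, 39, 101, 121, 156, 163, 205]
  TgoIII (ATTTAAA, off=1): starts [62, 107, 144] → cuts [63, 108, 145]
  LmaX (ACAG, off=2): starts [26, 34, 46, 76, 130, 201] → cuts [28, 36, 48, 78, 132, 203]
  KluV (AGAAAT, off=3): starts [17, 56, 70, 80, 89, 135, 173, 183] → cuts [20, 59, 73, 83, 92, 138, 176, 186]

All cut coordinates (distinct, sorted): [7, 20, 28, 36, 39, 48, 59, 63, 73, 78, 83, 92, 101, 108, 121, 132, 138, 145, 156, 163, 176, 186, 203, 205]

Fragment lengths:
  7→20: 13 bp
  20→28: 8 bp
  28→36: 8 bp
  36→39: 3 bp
  39→48: 9 bp
  48→59: 11 bp
  59→63: 4 bp
  63→73: 10 bp
  73→78: 5 bp
  78→83: 5 bp
  83→92: 9 bp
  92→101: 9 bp
  101→108: 7 bp
  108→121: 13 bp
  121→132: 11 bp
  132→138: 6 bp
  138→145: 7 bp
  145→156: 11 bp
  156→163: 7 bp
  163→176: 13 bp
  176→186: 10 bp
  186→203: 17 bp
  203→205: 2 bp
  205→7 (wrap): 214-205+7 = 16 bp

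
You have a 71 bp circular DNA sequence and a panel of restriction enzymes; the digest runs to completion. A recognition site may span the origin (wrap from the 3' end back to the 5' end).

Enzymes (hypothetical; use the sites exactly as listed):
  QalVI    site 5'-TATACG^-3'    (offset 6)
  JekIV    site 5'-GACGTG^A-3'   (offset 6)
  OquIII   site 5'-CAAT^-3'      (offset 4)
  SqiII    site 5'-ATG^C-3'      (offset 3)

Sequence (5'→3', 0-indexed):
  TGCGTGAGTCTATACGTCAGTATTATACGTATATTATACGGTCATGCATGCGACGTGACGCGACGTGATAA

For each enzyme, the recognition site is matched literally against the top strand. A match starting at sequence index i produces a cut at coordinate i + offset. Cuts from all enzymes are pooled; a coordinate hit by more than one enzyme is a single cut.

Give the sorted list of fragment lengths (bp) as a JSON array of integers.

[4,6,6,7,10,11,13,14]

Site scan:
  QalVI TATACG/6: at [10, 23, 34] ⇒ [16, 29, 40]
  JekIV GACGTGA/6: at [51, 61] ⇒ [57, 67]
  OquIII (CAAT, off=4): no sites
  SqiII ATGC/3: at [43, 47, 70] ⇒ [2, 46, 50]

All cut coordinates (distinct, sorted): [2, 16, 29, 40, 46, 50, 57, 67]

Fragment lengths:
  2→16: 14 bp
  16→29: 13 bp
  29→40: 11 bp
  40→46: 6 bp
  46→50: 4 bp
  50→57: 7 bp
  57→67: 10 bp
  67→2 (wrap): 71-67+2 = 6 bp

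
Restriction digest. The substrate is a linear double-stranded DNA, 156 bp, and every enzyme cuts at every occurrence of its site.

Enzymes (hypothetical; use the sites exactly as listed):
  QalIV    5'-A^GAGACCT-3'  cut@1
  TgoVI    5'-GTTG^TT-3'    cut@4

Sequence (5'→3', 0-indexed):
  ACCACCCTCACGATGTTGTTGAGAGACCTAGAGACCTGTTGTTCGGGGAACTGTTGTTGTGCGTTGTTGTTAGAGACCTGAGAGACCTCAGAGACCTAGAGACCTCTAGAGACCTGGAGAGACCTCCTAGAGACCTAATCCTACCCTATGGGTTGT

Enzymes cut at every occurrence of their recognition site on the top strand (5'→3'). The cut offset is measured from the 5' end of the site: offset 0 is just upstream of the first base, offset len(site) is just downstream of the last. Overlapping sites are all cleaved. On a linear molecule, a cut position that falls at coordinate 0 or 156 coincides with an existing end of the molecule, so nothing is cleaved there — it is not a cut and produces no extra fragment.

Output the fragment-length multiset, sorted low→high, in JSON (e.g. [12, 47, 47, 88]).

[3,3,4,8,8,9,9,10,10,10,11,11,15,18,27]

Per-enzyme occurrences:
  QalIV AGAGACCT/1: at [21, 29, 71, 80, 89, 97, 107, 117, 128] ⇒ [22, 30, 72, 81, 90, 98, 108, 118, 129]
  TgoVI GTTGTT/4: at [14, 37, 52, 62, 65] ⇒ [18, 41, 56, 66, 69]

Pooled cuts: [18, 22, 30, 41, 56, 66, 69, 72, 81, 90, 98, 108, 118, 129]

Fragments:
  [0,18): 18 bp
  [18,22): 4 bp
  [22,30): 8 bp
  [30,41): 11 bp
  [41,56): 15 bp
  [56,66): 10 bp
  [66,69): 3 bp
  [69,72): 3 bp
  [72,81): 9 bp
  [81,90): 9 bp
  [90,98): 8 bp
  [98,108): 10 bp
  [108,118): 10 bp
  [118,129): 11 bp
  [129,156): 27 bp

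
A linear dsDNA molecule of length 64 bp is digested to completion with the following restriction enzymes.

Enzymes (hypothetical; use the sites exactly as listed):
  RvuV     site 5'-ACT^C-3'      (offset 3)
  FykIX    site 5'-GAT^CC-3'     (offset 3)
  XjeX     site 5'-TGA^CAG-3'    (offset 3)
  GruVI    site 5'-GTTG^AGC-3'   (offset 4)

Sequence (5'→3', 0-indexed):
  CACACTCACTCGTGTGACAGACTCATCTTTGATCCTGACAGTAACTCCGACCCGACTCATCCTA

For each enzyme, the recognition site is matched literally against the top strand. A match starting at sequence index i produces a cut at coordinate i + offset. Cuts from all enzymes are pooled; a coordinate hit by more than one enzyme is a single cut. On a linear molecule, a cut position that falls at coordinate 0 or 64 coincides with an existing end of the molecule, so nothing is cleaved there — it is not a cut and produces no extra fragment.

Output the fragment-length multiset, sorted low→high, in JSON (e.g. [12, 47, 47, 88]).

[4,5,6,6,7,7,8,10,11]

Per-enzyme occurrences:
  RvuV (ACTC, off=3): starts [3, 7, 20, 43, 54] → cuts [6, 10, 23, 46, 57]
  FykIX (GATCC, off=3): starts [30] → cuts [33]
  XjeX (TGACAG, off=3): starts [14, 35] → cuts [17, 38]
  GruVI (GTTGAGC, off=4): no sites

All cut coordinates (distinct, sorted): [6, 10, 17, 23, 33, 38, 46, 57]

Fragments:
  [0,6): 6 bp
  [6,10): 4 bp
  [10,17): 7 bp
  [17,23): 6 bp
  [23,33): 10 bp
  [33,38): 5 bp
  [38,46): 8 bp
  [46,57): 11 bp
  [57,64): 7 bp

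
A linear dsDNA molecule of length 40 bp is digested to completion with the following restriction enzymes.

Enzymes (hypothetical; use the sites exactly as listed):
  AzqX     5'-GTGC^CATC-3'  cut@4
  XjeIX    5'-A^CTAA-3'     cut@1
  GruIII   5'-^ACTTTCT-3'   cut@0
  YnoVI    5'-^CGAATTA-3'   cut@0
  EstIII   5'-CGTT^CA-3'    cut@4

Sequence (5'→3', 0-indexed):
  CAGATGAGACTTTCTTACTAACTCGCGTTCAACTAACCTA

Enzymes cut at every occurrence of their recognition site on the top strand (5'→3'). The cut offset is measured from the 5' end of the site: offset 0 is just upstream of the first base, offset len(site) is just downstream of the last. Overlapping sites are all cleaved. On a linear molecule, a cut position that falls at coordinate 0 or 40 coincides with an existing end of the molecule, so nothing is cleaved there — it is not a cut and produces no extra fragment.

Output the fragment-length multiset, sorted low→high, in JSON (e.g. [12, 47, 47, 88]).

Per-enzyme occurrences:
  AzqX (GTGCCATC, off=4): no sites
  XjeIX (ACTAA, off=1): starts [16, 31] → cuts [17, 32]
  GruIII (ACTTTCT, off=0): starts [8] → cuts [8]
  YnoVI (CGAATTA, off=0): no sites
  EstIII (CGTTCA, off=4): starts [25] → cuts [29]

Pooled cuts: [8, 17, 29, 32]

Fragments:
  [0,8): 8 bp
  [8,17): 9 bp
  [17,29): 12 bp
  [29,32): 3 bp
  [32,40): 8 bp

[3,8,8,9,12]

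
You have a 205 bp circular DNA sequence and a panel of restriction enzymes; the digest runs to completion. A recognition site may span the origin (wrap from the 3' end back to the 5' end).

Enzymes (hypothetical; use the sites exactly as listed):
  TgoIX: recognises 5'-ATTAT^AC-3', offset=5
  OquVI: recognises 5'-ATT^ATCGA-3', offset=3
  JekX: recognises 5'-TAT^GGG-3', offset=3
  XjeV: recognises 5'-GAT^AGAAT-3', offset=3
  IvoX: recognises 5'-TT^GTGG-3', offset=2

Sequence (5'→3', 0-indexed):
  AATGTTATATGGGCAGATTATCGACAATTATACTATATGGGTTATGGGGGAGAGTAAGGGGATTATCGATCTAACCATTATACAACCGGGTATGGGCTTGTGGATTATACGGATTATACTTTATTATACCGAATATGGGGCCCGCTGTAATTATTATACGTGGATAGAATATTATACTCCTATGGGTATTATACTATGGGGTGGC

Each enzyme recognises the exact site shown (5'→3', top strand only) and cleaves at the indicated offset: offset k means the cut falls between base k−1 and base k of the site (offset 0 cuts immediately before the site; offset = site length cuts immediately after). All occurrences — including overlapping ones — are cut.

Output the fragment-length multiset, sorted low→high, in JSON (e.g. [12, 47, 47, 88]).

[5,6,7,7,8,8,9,9,9,9,9,10,10,12,12,17,18,19,21]

Site scan:
  TgoIX (ATTATAC, off=5): starts [26, 76, 103, 112, 122, 152, 170, 187] → cuts [31, 81, 108, 117, 127, 157, 175, 192]
  OquVI (ATTATCGA, off=3): starts [16, 61] → cuts [19, 64]
  JekX (TATGGG, off=3): starts [7, 35, 42, 90, 133, 180, 194] → cuts [10, 38, 45, 93, 136, 183, 197]
  XjeV (GATAGAAT, off=3): starts [162] → cuts [165]
  IvoX (TTGTGG, off=2): starts [97] → cuts [99]

All cut coordinates (distinct, sorted): [10, 19, 31, 38, 45, 64, 81, 93, 99, 108, 117, 127, 136, 157, 165, 175, 183, 192, 197]

Fragments:
  10→19: 9 bp
  19→31: 12 bp
  31→38: 7 bp
  38→45: 7 bp
  45→64: 19 bp
  64→81: 17 bp
  81→93: 12 bp
  93→99: 6 bp
  99→108: 9 bp
  108→117: 9 bp
  117→127: 10 bp
  127→136: 9 bp
  136→157: 21 bp
  157→165: 8 bp
  165→175: 10 bp
  175→183: 8 bp
  183→192: 9 bp
  192→197: 5 bp
  197→10 (wrap): 205-197+10 = 18 bp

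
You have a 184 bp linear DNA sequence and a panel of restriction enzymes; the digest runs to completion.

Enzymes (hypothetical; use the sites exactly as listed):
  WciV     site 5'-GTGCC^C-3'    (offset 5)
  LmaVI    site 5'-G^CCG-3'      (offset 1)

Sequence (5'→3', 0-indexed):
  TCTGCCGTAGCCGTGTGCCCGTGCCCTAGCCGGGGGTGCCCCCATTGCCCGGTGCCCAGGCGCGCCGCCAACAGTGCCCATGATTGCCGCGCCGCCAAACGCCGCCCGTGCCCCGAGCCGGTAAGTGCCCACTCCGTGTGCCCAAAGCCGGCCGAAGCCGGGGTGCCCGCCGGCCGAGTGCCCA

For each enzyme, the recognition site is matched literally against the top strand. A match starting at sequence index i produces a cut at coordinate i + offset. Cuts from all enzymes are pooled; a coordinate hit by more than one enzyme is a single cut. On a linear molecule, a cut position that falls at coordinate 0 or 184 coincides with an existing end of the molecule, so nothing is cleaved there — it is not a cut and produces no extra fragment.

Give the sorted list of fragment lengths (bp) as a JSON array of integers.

[2,2,4,4,4,4,5,5,5,6,6,6,8,8,9,9,10,10,11,11,12,13,14,16]

Per-enzyme occurrences:
  WciV GTGCCC/5: at [14, 20, 35, 51, 73, 107, 124, 137, 162, 177] ⇒ [19, 25, 40, 56, 78, 112, 129, 142, 167, 182]
  LmaVI GCCG/1: at [3, 9, 28, 63, 85, 90, 100, 116, 146, 150, 156, 168, 172] ⇒ [4, 10, 29, 64, 86, 91, 101, 117, 147, 151, 157, 169, 173]

Pooled cuts: [4, 10, 19, 25, 29, 40, 56, 64, 78, 86, 91, 101, 112, 117, 129, 142, 147, 151, 157, 167, 169, 173, 182]

Fragments:
  [0,4): 4 bp
  [4,10): 6 bp
  [10,19): 9 bp
  [19,25): 6 bp
  [25,29): 4 bp
  [29,40): 11 bp
  [40,56): 16 bp
  [56,64): 8 bp
  [64,78): 14 bp
  [78,86): 8 bp
  [86,91): 5 bp
  [91,101): 10 bp
  [101,112): 11 bp
  [112,117): 5 bp
  [117,129): 12 bp
  [129,142): 13 bp
  [142,147): 5 bp
  [147,151): 4 bp
  [151,157): 6 bp
  [157,167): 10 bp
  [167,169): 2 bp
  [169,173): 4 bp
  [173,182): 9 bp
  [182,184): 2 bp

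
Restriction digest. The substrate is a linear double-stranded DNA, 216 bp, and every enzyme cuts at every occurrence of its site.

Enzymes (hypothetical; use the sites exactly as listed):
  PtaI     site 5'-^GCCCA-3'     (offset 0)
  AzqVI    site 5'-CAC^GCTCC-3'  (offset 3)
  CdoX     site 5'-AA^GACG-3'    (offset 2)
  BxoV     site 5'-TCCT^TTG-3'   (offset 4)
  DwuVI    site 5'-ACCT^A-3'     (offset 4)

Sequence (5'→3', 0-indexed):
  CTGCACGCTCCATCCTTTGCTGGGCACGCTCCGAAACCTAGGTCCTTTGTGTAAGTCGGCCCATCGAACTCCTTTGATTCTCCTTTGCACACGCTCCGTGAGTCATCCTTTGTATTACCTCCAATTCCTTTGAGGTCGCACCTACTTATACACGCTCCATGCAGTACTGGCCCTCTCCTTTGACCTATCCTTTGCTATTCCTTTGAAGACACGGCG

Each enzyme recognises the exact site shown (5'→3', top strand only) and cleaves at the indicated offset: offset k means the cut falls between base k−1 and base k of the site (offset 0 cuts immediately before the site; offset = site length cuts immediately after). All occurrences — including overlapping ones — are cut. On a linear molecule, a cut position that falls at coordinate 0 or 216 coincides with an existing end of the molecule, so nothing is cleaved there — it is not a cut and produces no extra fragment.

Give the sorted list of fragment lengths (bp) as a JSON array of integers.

[5,6,7,7,8,10,10,11,11,11,12,12,14,14,15,17,20,26]

Site scan:
  PtaI (GCCCA, off=0): starts [58] → cuts [58]
  AzqVI (CACGCTCC, off=3): starts [3, 24, 89, 150] → cuts [6, 27, 92, 153]
  CdoX (AAGACG, off=2): no sites
  BxoV (TCCTTTG, off=4): starts [12, 42, 69, 80, 105, 125, 175, 187, 198] → cuts [16, 46, 73, 84, 109, 129, 179, 191, 202]
  DwuVI (ACCTA, off=4): starts [35, 139, 182] → cuts [39, 143, 186]

Pooled cuts: [6, 16, 27, 39, 46, 58, 73, 84, 92, 109, 129, 143, 153, 179, 186, 191, 202]

Fragment lengths:
  [0,6): 6 bp
  [6,16): 10 bp
  [16,27): 11 bp
  [27,39): 12 bp
  [39,46): 7 bp
  [46,58): 12 bp
  [58,73): 15 bp
  [73,84): 11 bp
  [84,92): 8 bp
  [92,109): 17 bp
  [109,129): 20 bp
  [129,143): 14 bp
  [143,153): 10 bp
  [153,179): 26 bp
  [179,186): 7 bp
  [186,191): 5 bp
  [191,202): 11 bp
  [202,216): 14 bp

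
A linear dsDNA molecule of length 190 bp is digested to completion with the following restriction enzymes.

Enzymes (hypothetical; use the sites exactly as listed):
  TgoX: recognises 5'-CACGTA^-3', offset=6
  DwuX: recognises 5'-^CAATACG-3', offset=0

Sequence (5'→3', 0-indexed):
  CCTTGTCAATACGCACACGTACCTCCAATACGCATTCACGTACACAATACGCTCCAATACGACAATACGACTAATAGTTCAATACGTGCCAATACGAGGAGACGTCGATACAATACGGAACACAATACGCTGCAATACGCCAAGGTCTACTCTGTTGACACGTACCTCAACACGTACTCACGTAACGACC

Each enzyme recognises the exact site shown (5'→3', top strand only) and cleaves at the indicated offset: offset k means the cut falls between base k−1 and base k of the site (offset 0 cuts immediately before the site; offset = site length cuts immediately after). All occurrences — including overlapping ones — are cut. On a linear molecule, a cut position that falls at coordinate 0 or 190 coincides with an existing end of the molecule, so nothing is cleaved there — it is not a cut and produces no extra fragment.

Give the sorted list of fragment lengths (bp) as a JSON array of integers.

[2,4,6,6,8,8,10,10,10,12,12,15,17,17,21,32]

Scan for sites:
  TgoX (CACGTA, off=6): starts [15, 36, 158, 170, 178] → cuts [21, 42, 164, 176, 184]
  DwuX (CAATACG, off=0): starts [6, 25, 44, 54, 62, 79, 89, 110, 122, 132] → cuts [6, 25, 44, 54, 62, 79, 89, 110, 122, 132]

All cut coordinates (distinct, sorted): [6, 21, 25, 42, 44, 54, 62, 79, 89, 110, 122, 132, 164, 176, 184]

Fragment lengths:
  [0,6): 6 bp
  [6,21): 15 bp
  [21,25): 4 bp
  [25,42): 17 bp
  [42,44): 2 bp
  [44,54): 10 bp
  [54,62): 8 bp
  [62,79): 17 bp
  [79,89): 10 bp
  [89,110): 21 bp
  [110,122): 12 bp
  [122,132): 10 bp
  [132,164): 32 bp
  [164,176): 12 bp
  [176,184): 8 bp
  [184,190): 6 bp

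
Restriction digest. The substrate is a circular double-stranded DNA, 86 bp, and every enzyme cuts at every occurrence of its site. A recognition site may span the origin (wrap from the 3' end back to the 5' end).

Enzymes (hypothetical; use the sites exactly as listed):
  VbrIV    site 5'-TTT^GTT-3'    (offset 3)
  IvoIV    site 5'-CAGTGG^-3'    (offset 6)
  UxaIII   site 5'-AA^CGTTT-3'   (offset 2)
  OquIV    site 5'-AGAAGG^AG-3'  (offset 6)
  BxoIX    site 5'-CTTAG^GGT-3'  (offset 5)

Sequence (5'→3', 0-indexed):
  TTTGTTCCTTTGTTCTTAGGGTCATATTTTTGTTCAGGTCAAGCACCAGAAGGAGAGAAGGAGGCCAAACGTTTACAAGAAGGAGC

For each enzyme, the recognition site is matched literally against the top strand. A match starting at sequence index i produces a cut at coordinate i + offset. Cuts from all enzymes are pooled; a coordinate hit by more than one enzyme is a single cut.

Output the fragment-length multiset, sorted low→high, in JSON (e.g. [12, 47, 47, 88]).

Scan for sites:
  VbrIV (TTTGTT, off=3): starts [0, 8, 28] → cuts [3, 11, 31]
  IvoIV (CAGTGG, off=6): no sites
  UxaIII (AACGTTT, off=2): starts [67] → cuts [69]
  OquIV (AGAAGGAG, off=6): starts [47, 55, 77] → cuts [53, 61, 83]
  BxoIX (CTTAGGGT, off=5): starts [14] → cuts [19]

Pooled cuts: [3, 11, 19, 31, 53, 61, 69, 83]

Fragments:
  3→11: 8 bp
  11→19: 8 bp
  19→31: 12 bp
  31→53: 22 bp
  53→61: 8 bp
  61→69: 8 bp
  69→83: 14 bp
  83→3 (wrap): 86-83+3 = 6 bp

[6,8,8,8,8,12,14,22]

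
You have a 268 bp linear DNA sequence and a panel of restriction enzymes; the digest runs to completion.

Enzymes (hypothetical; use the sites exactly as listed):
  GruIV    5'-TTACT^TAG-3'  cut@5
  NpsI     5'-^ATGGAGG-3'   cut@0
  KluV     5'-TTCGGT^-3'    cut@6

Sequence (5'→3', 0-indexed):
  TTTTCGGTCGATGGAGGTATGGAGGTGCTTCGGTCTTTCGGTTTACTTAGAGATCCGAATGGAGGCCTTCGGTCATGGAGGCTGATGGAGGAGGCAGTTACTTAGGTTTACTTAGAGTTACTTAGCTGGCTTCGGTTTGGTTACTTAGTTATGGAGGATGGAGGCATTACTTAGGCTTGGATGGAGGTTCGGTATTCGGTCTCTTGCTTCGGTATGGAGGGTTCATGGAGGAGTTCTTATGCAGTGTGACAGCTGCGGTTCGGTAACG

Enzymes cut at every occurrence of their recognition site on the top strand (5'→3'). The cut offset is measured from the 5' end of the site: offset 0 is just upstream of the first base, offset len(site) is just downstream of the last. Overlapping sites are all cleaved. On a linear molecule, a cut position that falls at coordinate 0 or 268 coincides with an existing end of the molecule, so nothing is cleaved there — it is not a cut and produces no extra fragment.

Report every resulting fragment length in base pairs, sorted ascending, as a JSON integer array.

Scan for sites:
  GruIV (TTACTTAG, off=5): starts [42, 97, 107, 117, 140, 166] → cuts [47, 102, 112, 122, 145, 171]
  NpsI (ATGGAGG, off=0): starts [10, 18, 58, 74, 84, 150, 157, 180, 213, 224] → cuts [10, 18, 58, 74, 84, 150, 157, 180, 213, 224]
  KluV (TTCGGT, off=6): starts [2, 28, 36, 67, 130, 187, 194, 207, 258] → cuts [8, 34, 42, 73, 136, 193, 200, 213, 264]

Pooled cuts: [8, 10, 18, 34, 42, 47, 58, 73, 74, 84, 102, 112, 122, 136, 145, 150, 157, 171, 180, 193, 200, 213, 224, 264]

Fragments:
  [0,8): 8 bp
  [8,10): 2 bp
  [10,18): 8 bp
  [18,34): 16 bp
  [34,42): 8 bp
  [42,47): 5 bp
  [47,58): 11 bp
  [58,73): 15 bp
  [73,74): 1 bp
  [74,84): 10 bp
  [84,102): 18 bp
  [102,112): 10 bp
  [112,122): 10 bp
  [122,136): 14 bp
  [136,145): 9 bp
  [145,150): 5 bp
  [150,157): 7 bp
  [157,171): 14 bp
  [171,180): 9 bp
  [180,193): 13 bp
  [193,200): 7 bp
  [200,213): 13 bp
  [213,224): 11 bp
  [224,264): 40 bp
  [264,268): 4 bp

[1,2,4,5,5,7,7,8,8,8,9,9,10,10,10,11,11,13,13,14,14,15,16,18,40]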